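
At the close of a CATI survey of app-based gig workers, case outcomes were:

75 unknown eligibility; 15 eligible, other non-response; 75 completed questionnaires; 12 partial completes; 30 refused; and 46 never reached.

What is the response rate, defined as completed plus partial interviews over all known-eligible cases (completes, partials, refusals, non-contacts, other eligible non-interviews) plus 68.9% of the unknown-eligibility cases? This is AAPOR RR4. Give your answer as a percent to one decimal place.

Top: 75 + 12 = 87
Known eligible: 75 + 12 + 30 + 46 + 15 = 178
Estimated eligible among unknowns: 0.6890 × 75 = 51.67
Denom: 178 + 51.67 = 229.67
RR4 = 87 / 229.67 = 0.3788

37.9%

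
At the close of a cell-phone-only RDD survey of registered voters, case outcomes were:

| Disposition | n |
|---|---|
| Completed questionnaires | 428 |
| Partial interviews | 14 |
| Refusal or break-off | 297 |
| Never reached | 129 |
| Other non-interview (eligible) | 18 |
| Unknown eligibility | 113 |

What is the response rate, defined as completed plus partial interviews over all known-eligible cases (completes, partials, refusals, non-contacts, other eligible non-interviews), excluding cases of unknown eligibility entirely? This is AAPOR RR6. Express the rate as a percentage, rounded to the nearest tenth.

Num: 428 + 14 = 442
Base: 428 + 14 + 297 + 129 + 18 = 886
RR6 = 442 / 886 = 0.4989

49.9%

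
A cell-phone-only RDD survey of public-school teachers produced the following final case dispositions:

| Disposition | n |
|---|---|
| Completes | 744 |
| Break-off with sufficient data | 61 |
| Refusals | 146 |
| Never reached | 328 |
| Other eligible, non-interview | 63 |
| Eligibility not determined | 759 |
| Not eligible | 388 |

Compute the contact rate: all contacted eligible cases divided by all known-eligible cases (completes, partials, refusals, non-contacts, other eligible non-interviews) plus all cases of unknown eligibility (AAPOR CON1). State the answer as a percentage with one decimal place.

48.3%

Numerator → 744 + 61 + 146 + 63 = 1014
Denom → 744 + 61 + 146 + 328 + 63 + 759 = 2101
CON1 = 1014 / 2101 = 0.4826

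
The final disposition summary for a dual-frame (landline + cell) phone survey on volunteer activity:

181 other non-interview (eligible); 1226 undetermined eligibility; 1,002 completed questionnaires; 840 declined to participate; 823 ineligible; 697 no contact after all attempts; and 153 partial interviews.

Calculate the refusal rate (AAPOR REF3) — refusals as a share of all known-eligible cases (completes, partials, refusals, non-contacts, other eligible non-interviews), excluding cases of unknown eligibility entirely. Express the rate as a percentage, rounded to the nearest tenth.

29.2%

Top: 840
Denominator: 1002 + 153 + 840 + 697 + 181 = 2873
REF3 = 840 / 2873 = 0.2924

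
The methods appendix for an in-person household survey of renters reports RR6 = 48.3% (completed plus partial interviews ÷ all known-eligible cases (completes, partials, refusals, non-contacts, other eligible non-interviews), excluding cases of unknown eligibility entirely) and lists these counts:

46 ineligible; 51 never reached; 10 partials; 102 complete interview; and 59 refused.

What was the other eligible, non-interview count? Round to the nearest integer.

Top → 102 + 10 = 112
RR6 = 112 / D = 0.483
D = 112 / 0.483 = 231.9
Rest of base = 222
other eligible, non-interview = 231.9 − 222 ≈ 10

10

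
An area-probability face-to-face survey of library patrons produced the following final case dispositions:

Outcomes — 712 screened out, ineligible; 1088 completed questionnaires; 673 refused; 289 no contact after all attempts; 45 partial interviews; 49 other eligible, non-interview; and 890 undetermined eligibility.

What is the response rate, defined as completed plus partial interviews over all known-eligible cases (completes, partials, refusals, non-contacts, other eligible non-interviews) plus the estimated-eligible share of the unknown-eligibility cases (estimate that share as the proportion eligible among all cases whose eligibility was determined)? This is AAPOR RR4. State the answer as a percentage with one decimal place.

Num: 1088 + 45 = 1133
Eligible (known): 1088 + 45 + 673 + 289 + 49 = 2144
e = 2144 / (2144 + 712) = 2144 / 2856 = 0.7507
Eligible share of unknowns: 0.7507 × 890 = 668.12
Denom: 2144 + 668.12 = 2812.12
RR4 = 1133 / 2812.12 = 0.4029

40.3%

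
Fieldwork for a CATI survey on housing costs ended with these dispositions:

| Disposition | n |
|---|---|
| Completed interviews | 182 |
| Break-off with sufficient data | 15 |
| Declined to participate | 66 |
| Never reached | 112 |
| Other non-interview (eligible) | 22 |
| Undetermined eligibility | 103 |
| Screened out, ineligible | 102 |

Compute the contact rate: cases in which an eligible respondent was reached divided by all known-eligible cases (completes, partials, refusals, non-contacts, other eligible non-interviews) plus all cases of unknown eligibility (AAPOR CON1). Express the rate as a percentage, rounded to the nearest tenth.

57.0%

Num = 182 + 15 + 66 + 22 = 285
Denom = 182 + 15 + 66 + 112 + 22 + 103 = 500
CON1 = 285 / 500 = 0.5700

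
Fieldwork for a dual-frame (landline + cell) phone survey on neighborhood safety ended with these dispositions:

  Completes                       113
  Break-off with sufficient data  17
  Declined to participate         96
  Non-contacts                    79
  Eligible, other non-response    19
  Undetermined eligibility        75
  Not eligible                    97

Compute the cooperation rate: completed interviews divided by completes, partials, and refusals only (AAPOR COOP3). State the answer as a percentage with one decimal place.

Numerator = 113
Base = 113 + 17 + 96 = 226
COOP3 = 113 / 226 = 0.5000

50.0%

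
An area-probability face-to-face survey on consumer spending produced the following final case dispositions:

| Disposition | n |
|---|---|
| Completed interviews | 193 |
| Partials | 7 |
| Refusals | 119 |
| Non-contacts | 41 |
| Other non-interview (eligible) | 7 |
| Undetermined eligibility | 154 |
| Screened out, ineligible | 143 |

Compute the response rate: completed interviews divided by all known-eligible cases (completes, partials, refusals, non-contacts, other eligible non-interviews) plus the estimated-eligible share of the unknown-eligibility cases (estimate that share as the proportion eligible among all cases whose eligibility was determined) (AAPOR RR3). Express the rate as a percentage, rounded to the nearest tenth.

40.4%

Num: 193
Determined eligible: 193 + 7 + 119 + 41 + 7 = 367
e = 367 / (367 + 143) = 367 / 510 = 0.7196
e × U: 0.7196 × 154 = 110.82
Denominator: 367 + 110.82 = 477.82
RR3 = 193 / 477.82 = 0.4039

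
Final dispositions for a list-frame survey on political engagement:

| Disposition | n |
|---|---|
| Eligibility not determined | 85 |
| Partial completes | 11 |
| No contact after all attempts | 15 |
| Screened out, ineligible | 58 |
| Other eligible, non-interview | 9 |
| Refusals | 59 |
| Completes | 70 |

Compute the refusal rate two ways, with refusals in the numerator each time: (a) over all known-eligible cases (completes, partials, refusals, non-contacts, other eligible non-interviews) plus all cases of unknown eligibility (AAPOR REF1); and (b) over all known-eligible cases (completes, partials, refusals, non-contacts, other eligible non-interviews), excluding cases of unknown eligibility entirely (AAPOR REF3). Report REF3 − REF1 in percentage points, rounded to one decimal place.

Numerator = 59
Base = 70 + 11 + 59 + 15 + 9 + 85 = 249
REF1 = 59 / 249 = 0.2369
Base = 70 + 11 + 59 + 15 + 9 = 164
REF3 = 59 / 164 = 0.3598
Difference = 35.98 − 23.69 = 12.29 percentage points

12.3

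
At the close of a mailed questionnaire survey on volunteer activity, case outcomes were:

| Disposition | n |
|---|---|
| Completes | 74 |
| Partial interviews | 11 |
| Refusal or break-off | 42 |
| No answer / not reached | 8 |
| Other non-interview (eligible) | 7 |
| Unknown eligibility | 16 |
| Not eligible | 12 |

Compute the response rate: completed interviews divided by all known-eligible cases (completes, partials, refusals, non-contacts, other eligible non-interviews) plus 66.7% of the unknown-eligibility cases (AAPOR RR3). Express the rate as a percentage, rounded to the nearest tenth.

48.5%

Num = 74
Known eligible = 74 + 11 + 42 + 8 + 7 = 142
Eligible share of unknowns = 0.6670 × 16 = 10.67
Base = 142 + 10.67 = 152.67
RR3 = 74 / 152.67 = 0.4847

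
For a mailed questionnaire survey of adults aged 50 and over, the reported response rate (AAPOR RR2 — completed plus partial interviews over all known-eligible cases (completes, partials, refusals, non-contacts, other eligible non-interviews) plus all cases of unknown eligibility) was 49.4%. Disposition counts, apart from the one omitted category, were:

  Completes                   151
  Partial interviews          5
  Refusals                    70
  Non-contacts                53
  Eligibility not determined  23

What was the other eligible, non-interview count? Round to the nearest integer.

Numerator = 151 + 5 = 156
RR2 = 156 / D = 0.494
D = 156 / 0.494 = 315.8
Rest of base = 302
other eligible, non-interview = 315.8 − 302 ≈ 14

14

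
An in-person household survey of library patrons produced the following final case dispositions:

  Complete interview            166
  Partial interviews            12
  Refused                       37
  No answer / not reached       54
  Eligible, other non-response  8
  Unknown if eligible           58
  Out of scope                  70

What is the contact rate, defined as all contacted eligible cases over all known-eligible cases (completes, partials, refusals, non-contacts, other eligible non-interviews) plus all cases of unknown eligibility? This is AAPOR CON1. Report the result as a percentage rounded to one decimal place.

66.6%

Num: 166 + 12 + 37 + 8 = 223
Base: 166 + 12 + 37 + 54 + 8 + 58 = 335
CON1 = 223 / 335 = 0.6657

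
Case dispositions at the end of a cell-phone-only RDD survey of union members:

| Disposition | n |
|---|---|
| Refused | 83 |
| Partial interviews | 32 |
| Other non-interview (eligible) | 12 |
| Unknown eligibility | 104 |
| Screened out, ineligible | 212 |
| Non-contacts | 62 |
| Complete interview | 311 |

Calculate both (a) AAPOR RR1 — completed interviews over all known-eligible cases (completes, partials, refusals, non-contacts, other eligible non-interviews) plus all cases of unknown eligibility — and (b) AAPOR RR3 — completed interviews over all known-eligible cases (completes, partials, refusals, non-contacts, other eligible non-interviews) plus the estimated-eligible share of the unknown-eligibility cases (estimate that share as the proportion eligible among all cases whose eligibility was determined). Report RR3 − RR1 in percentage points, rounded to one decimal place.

2.8

Numerator = 311
Denom = 311 + 32 + 83 + 62 + 12 + 104 = 604
RR1 = 311 / 604 = 0.5149
Determined eligible = 311 + 32 + 83 + 62 + 12 = 500
e = 500 / (500 + 212) = 500 / 712 = 0.7022
Estimated eligible among unknowns = 0.7022 × 104 = 73.03
Denom = 500 + 73.03 = 573.03
RR3 = 311 / 573.03 = 0.5427
Difference = 54.27 − 51.49 = 2.78 percentage points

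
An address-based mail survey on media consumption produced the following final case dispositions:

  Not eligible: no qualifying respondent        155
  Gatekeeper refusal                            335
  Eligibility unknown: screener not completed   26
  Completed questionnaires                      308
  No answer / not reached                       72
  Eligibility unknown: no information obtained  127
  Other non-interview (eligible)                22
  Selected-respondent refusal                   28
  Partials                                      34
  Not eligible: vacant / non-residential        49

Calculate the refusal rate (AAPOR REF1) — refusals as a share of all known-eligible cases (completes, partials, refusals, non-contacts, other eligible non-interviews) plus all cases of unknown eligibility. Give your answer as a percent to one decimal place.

38.1%

Refusals = 335 + 28 = 363
Unknown if eligible = 26 + 127 = 153
Out of scope = 155 + 49 = 204
Numerator = 363
Base = 308 + 34 + 363 + 72 + 22 + 153 = 952
REF1 = 363 / 952 = 0.3813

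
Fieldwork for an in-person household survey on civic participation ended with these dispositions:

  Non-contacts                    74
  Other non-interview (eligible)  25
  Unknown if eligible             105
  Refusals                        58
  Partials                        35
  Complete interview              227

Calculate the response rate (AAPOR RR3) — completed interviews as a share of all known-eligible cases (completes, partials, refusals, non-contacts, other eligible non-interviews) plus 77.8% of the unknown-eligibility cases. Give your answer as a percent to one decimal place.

45.3%

Numerator → 227
Determined eligible → 227 + 35 + 58 + 74 + 25 = 419
Estimated eligible among unknowns → 0.7780 × 105 = 81.69
Denom → 419 + 81.69 = 500.69
RR3 = 227 / 500.69 = 0.4534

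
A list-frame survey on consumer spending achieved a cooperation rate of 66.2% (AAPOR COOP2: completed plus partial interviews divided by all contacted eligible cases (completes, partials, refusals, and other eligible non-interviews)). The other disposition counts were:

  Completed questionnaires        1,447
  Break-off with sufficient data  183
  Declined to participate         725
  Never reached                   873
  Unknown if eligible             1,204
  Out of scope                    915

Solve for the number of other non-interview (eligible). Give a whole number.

Numerator: 1447 + 183 = 1630
COOP2 = 1630 / D = 0.662
D = 1630 / 0.662 = 2462.2
Remaining denominator categories sum to 2355
other non-interview (eligible) = 2462.2 − 2355 ≈ 107

107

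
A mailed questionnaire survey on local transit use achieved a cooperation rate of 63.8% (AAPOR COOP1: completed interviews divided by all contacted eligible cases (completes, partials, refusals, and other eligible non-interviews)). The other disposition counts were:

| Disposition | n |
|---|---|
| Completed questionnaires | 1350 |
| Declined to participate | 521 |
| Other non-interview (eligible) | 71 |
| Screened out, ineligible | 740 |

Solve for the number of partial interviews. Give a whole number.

COOP1 = 1350 / D = 0.638
D = 1350 / 0.638 = 2116.0
Other denominator terms total 1942
partial interviews = 2116.0 − 1942 ≈ 174

174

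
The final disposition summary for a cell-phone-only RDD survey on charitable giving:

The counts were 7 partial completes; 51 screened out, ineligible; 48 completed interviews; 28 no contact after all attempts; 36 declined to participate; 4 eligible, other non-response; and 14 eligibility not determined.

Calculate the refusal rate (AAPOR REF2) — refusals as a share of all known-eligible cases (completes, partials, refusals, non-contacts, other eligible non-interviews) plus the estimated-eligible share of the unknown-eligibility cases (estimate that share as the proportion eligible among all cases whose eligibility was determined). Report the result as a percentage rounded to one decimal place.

27.1%

Top = 36
Determined eligible = 48 + 7 + 36 + 28 + 4 = 123
e = 123 / (123 + 51) = 123 / 174 = 0.7069
Eligible share of unknowns = 0.7069 × 14 = 9.90
Denom = 123 + 9.90 = 132.90
REF2 = 36 / 132.90 = 0.2709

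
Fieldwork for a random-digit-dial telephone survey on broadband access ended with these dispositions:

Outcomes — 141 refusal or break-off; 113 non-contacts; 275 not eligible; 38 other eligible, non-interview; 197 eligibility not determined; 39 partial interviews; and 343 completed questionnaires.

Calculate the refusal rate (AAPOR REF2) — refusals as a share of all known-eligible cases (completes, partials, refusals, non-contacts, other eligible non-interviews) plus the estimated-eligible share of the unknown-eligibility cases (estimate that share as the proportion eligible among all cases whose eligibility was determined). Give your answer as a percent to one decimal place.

Numerator: 141
Determined eligible: 343 + 39 + 141 + 113 + 38 = 674
e = 674 / (674 + 275) = 674 / 949 = 0.7102
Estimated eligible among unknowns: 0.7102 × 197 = 139.91
Denominator: 674 + 139.91 = 813.91
REF2 = 141 / 813.91 = 0.1732

17.3%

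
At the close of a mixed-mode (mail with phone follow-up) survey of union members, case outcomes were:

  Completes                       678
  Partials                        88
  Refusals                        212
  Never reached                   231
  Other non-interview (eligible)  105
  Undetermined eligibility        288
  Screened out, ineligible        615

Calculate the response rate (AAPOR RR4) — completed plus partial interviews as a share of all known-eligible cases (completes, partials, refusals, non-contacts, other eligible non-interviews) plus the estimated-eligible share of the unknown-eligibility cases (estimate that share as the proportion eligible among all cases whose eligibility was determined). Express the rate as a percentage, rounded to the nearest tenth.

Num: 678 + 88 = 766
Eligible (known): 678 + 88 + 212 + 231 + 105 = 1314
e = 1314 / (1314 + 615) = 1314 / 1929 = 0.6812
Eligible share of unknowns: 0.6812 × 288 = 196.19
Denom: 1314 + 196.19 = 1510.19
RR4 = 766 / 1510.19 = 0.5072

50.7%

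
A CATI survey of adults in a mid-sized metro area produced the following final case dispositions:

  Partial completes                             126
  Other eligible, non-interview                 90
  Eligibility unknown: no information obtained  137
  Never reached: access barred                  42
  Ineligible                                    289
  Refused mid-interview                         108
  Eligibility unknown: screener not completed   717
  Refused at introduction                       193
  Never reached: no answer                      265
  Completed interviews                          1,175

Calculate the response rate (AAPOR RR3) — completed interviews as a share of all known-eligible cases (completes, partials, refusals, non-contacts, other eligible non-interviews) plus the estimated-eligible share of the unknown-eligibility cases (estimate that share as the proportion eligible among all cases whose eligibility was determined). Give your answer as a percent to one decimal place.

Declined to participate = 193 + 108 = 301
No answer / not reached = 265 + 42 = 307
Unknown if eligible = 717 + 137 = 854
Top = 1175
Determined eligible = 1175 + 126 + 301 + 307 + 90 = 1999
e = 1999 / (1999 + 289) = 1999 / 2288 = 0.8737
Estimated eligible among unknowns = 0.8737 × 854 = 746.14
Base = 1999 + 746.14 = 2745.14
RR3 = 1175 / 2745.14 = 0.4280

42.8%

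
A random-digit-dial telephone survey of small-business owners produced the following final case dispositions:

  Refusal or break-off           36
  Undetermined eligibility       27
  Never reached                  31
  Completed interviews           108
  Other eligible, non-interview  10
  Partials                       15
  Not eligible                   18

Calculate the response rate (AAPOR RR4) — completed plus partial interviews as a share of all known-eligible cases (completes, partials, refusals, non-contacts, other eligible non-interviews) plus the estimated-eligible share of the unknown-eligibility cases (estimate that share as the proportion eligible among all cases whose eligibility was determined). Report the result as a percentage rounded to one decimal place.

Num → 108 + 15 = 123
Eligible (known) → 108 + 15 + 36 + 31 + 10 = 200
e = 200 / (200 + 18) = 200 / 218 = 0.9174
Eligible share of unknowns → 0.9174 × 27 = 24.77
Denominator → 200 + 24.77 = 224.77
RR4 = 123 / 224.77 = 0.5472

54.7%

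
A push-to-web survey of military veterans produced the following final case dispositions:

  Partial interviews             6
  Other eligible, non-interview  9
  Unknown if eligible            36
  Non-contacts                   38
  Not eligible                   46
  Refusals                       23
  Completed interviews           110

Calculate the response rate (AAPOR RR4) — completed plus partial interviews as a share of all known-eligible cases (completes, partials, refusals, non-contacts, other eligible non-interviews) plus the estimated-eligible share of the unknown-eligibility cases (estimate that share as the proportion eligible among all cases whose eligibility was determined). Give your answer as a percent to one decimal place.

54.0%

Numerator: 110 + 6 = 116
Determined eligible: 110 + 6 + 23 + 38 + 9 = 186
e = 186 / (186 + 46) = 186 / 232 = 0.8017
Estimated eligible among unknowns: 0.8017 × 36 = 28.86
Denominator: 186 + 28.86 = 214.86
RR4 = 116 / 214.86 = 0.5399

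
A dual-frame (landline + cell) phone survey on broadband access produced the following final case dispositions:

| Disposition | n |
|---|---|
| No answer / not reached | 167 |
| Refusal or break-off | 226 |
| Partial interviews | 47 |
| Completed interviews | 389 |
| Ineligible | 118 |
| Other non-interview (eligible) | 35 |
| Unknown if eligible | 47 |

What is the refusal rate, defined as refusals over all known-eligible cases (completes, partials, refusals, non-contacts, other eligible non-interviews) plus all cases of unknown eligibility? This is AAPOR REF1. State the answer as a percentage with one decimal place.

Numerator: 226
Denom: 389 + 47 + 226 + 167 + 35 + 47 = 911
REF1 = 226 / 911 = 0.2481

24.8%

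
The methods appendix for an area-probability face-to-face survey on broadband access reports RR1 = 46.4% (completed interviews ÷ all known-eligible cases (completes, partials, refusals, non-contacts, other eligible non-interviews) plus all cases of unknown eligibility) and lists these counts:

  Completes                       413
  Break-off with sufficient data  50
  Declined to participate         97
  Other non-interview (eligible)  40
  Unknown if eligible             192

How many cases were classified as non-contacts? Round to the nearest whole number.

RR1 = 413 / D = 0.464
D = 413 / 0.464 = 890.1
Other denominator terms total 792
non-contacts = 890.1 − 792 ≈ 98

98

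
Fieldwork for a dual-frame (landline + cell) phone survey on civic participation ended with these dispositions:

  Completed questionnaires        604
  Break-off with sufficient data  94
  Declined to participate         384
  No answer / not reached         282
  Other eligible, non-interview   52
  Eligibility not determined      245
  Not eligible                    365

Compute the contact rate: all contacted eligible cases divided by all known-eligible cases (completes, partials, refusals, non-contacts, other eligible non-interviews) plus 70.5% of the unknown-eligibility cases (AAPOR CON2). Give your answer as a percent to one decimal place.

71.4%

Numerator: 604 + 94 + 384 + 52 = 1134
Known eligible: 604 + 94 + 384 + 282 + 52 = 1416
Estimated eligible among unknowns: 0.7050 × 245 = 172.72
Denom: 1416 + 172.72 = 1588.72
CON2 = 1134 / 1588.72 = 0.7138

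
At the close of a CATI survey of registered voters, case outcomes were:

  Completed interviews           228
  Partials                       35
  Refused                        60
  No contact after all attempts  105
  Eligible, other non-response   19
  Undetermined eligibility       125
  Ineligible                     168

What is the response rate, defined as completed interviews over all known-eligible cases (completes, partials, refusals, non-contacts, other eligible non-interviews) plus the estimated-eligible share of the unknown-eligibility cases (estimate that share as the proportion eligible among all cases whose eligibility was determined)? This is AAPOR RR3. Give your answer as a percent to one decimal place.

Numerator → 228
Eligible (known) → 228 + 35 + 60 + 105 + 19 = 447
e = 447 / (447 + 168) = 447 / 615 = 0.7268
Estimated eligible among unknowns → 0.7268 × 125 = 90.85
Denom → 447 + 90.85 = 537.85
RR3 = 228 / 537.85 = 0.4239

42.4%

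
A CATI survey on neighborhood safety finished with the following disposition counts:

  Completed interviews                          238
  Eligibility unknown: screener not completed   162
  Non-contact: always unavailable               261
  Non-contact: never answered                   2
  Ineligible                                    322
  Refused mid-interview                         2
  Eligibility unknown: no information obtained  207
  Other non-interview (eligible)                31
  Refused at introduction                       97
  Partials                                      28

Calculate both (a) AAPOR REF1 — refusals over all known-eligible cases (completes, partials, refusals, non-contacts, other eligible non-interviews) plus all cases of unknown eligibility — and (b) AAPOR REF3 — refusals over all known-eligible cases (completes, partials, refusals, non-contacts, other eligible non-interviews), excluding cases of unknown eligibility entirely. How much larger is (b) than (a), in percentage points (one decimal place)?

5.4

Refusals = 97 + 2 = 99
Never reached = 2 + 261 = 263
Undetermined eligibility = 162 + 207 = 369
Numerator = 99
Base = 238 + 28 + 99 + 263 + 31 + 369 = 1028
REF1 = 99 / 1028 = 0.0963
Base = 238 + 28 + 99 + 263 + 31 = 659
REF3 = 99 / 659 = 0.1502
Difference = 15.02 − 9.63 = 5.39 percentage points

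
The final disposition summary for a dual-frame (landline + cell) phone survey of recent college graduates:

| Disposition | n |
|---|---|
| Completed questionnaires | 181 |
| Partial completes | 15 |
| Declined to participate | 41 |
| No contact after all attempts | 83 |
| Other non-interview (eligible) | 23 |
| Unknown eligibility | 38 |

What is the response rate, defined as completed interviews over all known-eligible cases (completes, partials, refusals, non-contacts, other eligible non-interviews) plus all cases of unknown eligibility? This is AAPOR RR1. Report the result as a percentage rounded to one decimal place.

Numerator: 181
Base: 181 + 15 + 41 + 83 + 23 + 38 = 381
RR1 = 181 / 381 = 0.4751

47.5%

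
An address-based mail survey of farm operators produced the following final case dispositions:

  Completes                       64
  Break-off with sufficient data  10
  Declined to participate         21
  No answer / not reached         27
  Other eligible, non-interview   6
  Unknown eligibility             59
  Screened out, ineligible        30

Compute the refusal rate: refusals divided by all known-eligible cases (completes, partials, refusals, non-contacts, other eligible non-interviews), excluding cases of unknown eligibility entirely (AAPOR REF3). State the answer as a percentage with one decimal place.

16.4%

Numerator → 21
Denom → 64 + 10 + 21 + 27 + 6 = 128
REF3 = 21 / 128 = 0.1641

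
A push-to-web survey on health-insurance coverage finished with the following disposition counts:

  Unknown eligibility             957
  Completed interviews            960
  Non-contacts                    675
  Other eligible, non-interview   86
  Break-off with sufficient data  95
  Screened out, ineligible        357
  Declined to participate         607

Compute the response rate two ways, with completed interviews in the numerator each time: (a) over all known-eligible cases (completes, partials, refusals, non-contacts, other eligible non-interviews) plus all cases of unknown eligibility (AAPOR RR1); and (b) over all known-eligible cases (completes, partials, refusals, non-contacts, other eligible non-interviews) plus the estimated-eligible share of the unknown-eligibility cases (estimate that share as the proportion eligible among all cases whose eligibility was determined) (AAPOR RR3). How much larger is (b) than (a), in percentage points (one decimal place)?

1.1

Num → 960
Base → 960 + 95 + 607 + 675 + 86 + 957 = 3380
RR1 = 960 / 3380 = 0.2840
Determined eligible → 960 + 95 + 607 + 675 + 86 = 2423
e = 2423 / (2423 + 357) = 2423 / 2780 = 0.8716
Estimated eligible among unknowns → 0.8716 × 957 = 834.12
Base → 2423 + 834.12 = 3257.12
RR3 = 960 / 3257.12 = 0.2947
Difference = 29.47 − 28.40 = 1.07 percentage points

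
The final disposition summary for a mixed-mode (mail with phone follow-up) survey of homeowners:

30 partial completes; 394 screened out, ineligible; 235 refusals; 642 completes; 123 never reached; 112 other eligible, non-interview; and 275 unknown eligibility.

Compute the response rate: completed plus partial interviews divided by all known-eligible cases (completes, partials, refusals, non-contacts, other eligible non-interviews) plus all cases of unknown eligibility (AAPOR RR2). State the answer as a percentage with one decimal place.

47.4%

Num → 642 + 30 = 672
Denominator → 642 + 30 + 235 + 123 + 112 + 275 = 1417
RR2 = 672 / 1417 = 0.4742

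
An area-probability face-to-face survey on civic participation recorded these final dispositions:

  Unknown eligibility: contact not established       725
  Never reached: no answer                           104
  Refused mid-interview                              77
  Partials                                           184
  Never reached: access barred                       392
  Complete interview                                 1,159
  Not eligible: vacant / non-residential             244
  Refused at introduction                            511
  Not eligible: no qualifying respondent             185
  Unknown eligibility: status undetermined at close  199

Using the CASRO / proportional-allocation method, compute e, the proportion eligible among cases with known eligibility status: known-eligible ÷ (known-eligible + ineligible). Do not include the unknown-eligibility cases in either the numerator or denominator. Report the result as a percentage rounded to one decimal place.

85.0%

Refused = 511 + 77 = 588
Non-contacts = 104 + 392 = 496
Eligibility not determined = 725 + 199 = 924
Ineligible = 185 + 244 = 429
Known eligible = 1159 + 184 + 588 + 496 = 2427
e = 2427 / (2427 + 429) = 2427 / 2856 = 0.8498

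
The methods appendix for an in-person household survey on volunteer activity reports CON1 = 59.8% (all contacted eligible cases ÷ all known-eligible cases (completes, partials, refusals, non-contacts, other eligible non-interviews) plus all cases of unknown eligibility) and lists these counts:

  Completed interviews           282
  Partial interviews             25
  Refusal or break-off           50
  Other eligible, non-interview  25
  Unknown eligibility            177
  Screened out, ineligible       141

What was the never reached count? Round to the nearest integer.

80

Num: 282 + 25 + 50 + 25 = 382
CON1 = 382 / D = 0.598
D = 382 / 0.598 = 638.8
Other denominator terms total 559
never reached = 638.8 − 559 ≈ 80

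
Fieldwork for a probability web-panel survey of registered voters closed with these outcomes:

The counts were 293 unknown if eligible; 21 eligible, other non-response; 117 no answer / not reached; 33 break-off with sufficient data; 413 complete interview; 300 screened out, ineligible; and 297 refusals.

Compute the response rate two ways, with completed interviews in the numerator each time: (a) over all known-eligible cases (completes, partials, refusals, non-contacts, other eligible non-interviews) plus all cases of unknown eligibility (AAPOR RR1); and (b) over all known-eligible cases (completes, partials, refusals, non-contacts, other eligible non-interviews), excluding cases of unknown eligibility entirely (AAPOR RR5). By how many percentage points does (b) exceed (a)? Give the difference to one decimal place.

11.7

Num: 413
Denom: 413 + 33 + 297 + 117 + 21 + 293 = 1174
RR1 = 413 / 1174 = 0.3518
Denom: 413 + 33 + 297 + 117 + 21 = 881
RR5 = 413 / 881 = 0.4688
Difference = 46.88 − 35.18 = 11.70 percentage points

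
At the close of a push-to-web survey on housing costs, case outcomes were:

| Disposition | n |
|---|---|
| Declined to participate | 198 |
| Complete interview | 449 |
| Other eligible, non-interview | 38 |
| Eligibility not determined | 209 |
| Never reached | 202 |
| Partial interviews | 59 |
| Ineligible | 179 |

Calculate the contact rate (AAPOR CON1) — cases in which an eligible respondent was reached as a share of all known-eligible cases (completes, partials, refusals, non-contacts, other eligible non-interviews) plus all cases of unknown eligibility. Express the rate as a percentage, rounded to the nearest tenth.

Numerator → 449 + 59 + 198 + 38 = 744
Denominator → 449 + 59 + 198 + 202 + 38 + 209 = 1155
CON1 = 744 / 1155 = 0.6442

64.4%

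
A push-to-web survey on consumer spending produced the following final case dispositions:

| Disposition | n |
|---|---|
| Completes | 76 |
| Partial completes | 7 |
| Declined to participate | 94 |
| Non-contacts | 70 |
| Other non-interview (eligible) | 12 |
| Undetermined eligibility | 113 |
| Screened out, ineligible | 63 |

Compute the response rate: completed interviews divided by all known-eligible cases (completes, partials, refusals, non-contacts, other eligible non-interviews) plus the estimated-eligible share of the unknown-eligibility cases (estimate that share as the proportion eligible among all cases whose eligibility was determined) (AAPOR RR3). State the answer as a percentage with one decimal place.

21.7%

Num → 76
Determined eligible → 76 + 7 + 94 + 70 + 12 = 259
e = 259 / (259 + 63) = 259 / 322 = 0.8043
Eligible share of unknowns → 0.8043 × 113 = 90.89
Denominator → 259 + 90.89 = 349.89
RR3 = 76 / 349.89 = 0.2172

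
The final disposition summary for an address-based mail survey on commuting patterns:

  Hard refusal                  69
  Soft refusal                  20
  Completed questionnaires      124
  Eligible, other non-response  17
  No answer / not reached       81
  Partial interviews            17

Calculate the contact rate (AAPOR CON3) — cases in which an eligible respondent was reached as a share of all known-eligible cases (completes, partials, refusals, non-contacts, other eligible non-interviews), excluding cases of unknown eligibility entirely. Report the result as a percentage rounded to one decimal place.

Refusal or break-off = 69 + 20 = 89
Top = 124 + 17 + 89 + 17 = 247
Base = 124 + 17 + 89 + 81 + 17 = 328
CON3 = 247 / 328 = 0.7530

75.3%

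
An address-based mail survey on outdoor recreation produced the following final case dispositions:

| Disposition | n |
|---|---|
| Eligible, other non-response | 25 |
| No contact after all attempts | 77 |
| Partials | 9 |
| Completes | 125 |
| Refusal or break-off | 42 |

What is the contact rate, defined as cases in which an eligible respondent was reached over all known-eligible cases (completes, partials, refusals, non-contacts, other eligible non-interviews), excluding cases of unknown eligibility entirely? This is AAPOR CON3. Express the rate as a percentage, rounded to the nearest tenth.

72.3%

Num → 125 + 9 + 42 + 25 = 201
Denominator → 125 + 9 + 42 + 77 + 25 = 278
CON3 = 201 / 278 = 0.7230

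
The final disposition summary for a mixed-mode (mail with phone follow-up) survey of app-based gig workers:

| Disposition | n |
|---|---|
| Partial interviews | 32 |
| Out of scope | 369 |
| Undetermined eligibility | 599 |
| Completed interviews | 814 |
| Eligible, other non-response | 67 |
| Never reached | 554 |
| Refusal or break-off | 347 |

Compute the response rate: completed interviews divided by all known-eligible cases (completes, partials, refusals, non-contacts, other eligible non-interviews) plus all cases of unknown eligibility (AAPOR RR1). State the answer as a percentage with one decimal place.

33.7%

Num → 814
Base → 814 + 32 + 347 + 554 + 67 + 599 = 2413
RR1 = 814 / 2413 = 0.3373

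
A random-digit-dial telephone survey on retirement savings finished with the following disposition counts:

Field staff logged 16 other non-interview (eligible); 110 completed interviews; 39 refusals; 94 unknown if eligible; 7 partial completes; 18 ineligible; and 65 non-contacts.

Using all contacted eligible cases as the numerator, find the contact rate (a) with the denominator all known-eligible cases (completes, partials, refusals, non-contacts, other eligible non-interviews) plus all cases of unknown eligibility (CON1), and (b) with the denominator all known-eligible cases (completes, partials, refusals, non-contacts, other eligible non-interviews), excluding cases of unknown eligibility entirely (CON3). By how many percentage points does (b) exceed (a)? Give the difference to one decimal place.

20.6

Top → 110 + 7 + 39 + 16 = 172
Denominator → 110 + 7 + 39 + 65 + 16 + 94 = 331
CON1 = 172 / 331 = 0.5196
Denominator → 110 + 7 + 39 + 65 + 16 = 237
CON3 = 172 / 237 = 0.7257
Difference = 72.57 − 51.96 = 20.61 percentage points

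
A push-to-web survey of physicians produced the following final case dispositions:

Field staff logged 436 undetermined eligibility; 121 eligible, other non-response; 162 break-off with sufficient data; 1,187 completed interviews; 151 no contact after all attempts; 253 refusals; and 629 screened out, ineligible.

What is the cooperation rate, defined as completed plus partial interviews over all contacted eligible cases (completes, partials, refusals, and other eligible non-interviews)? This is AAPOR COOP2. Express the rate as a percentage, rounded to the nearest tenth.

78.3%

Numerator → 1187 + 162 = 1349
Base → 1187 + 162 + 253 + 121 = 1723
COOP2 = 1349 / 1723 = 0.7829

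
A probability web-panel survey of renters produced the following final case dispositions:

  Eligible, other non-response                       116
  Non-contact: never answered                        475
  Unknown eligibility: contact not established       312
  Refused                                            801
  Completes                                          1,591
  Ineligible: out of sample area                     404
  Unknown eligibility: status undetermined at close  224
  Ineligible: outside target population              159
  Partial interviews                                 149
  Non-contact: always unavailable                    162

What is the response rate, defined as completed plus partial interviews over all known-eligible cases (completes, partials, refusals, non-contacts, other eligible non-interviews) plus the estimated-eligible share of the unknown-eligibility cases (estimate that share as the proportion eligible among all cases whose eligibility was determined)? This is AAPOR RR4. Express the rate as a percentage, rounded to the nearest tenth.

46.4%

Never reached = 475 + 162 = 637
Undetermined eligibility = 312 + 224 = 536
Ineligible = 159 + 404 = 563
Numerator → 1591 + 149 = 1740
Known eligible → 1591 + 149 + 801 + 637 + 116 = 3294
e = 3294 / (3294 + 563) = 3294 / 3857 = 0.8540
e × U → 0.8540 × 536 = 457.74
Denom → 3294 + 457.74 = 3751.74
RR4 = 1740 / 3751.74 = 0.4638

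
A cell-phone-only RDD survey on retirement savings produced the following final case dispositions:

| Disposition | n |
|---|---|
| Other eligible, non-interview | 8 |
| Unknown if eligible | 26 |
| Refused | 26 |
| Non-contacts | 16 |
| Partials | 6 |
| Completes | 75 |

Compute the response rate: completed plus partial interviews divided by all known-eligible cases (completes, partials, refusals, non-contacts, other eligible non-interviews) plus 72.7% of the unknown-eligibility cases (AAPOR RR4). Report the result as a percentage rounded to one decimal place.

54.0%

Num → 75 + 6 = 81
Known eligible → 75 + 6 + 26 + 16 + 8 = 131
e × U → 0.7270 × 26 = 18.90
Denom → 131 + 18.90 = 149.90
RR4 = 81 / 149.90 = 0.5404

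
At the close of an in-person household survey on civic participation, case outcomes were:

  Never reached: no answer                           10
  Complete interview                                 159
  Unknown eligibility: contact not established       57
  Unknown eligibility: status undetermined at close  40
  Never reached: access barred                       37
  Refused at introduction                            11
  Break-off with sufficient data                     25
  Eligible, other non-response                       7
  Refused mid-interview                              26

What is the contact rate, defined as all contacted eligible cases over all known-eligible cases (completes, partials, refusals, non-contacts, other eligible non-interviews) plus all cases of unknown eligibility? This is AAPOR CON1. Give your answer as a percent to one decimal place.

Refusal or break-off = 11 + 26 = 37
No answer / not reached = 10 + 37 = 47
Undetermined eligibility = 57 + 40 = 97
Top: 159 + 25 + 37 + 7 = 228
Denom: 159 + 25 + 37 + 47 + 7 + 97 = 372
CON1 = 228 / 372 = 0.6129

61.3%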